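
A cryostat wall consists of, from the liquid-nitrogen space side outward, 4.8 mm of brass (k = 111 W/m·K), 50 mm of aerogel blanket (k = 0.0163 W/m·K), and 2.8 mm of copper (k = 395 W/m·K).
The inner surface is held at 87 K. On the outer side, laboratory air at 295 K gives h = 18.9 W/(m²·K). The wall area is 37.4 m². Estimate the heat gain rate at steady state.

Q ≈ 2490 W

Series thermal resistances:
R_brass = L/(kA) = 0.0048/(111×37.4) = 1.156×10^-6 K/W
R_aerogel blanket = L/(kA) = 0.05/(0.0163×37.4) = 0.08202 K/W
R_copper = L/(kA) = 0.0028/(395×37.4) = 1.895×10^-7 K/W
R_outer film = 1/(h_o·A) = 1/(18.9×37.4) = 0.001415 K/W
R_total = 0.08343 K/W
Q = ΔT / R_total = 208 / 0.08343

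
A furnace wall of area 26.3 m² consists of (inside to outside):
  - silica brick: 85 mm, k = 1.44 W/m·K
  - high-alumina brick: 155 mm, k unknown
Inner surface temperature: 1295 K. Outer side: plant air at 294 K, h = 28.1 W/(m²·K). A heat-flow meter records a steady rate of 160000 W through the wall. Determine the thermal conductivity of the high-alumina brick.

Treating each layer as a thermal resistance in series:
R_silica brick = L/(kA) = 0.085/(1.44×26.3) = 0.002244 K/W
R_outer film = 1/(h_o·A) = 1/(28.1×26.3) = 0.001353 K/W
Sum of known resistances R_other = 0.003598 K/W
Total R = ΔT/Q = 1001/160000 = 0.006256 K/W
R_high-alumina brick = R_total − R_other = 0.002659 K/W
k = L/(R·A) = 0.155/(0.002659×26.3)

k ≈ 2.22 W/(m·K)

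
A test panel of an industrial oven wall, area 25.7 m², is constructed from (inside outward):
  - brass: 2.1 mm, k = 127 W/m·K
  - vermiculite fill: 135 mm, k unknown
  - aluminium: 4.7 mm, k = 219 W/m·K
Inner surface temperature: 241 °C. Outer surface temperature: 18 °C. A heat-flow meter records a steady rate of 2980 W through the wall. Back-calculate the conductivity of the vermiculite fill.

k ≈ 0.0702 W/(m·K)

Thermal resistances in series:
R_brass = L/(kA) = 0.0021/(127×25.7) = 6.434×10^-7 K/W
R_aluminium = L/(kA) = 0.0047/(219×25.7) = 8.351×10^-7 K/W
Sum of known resistances R_other = 1.478×10^-6 K/W
Total R = ΔT/Q = 223/2980 = 0.07483 K/W
R_vermiculite fill = R_total − R_other = 0.07483 K/W
k = L/(R·A) = 0.135/(0.07483×25.7)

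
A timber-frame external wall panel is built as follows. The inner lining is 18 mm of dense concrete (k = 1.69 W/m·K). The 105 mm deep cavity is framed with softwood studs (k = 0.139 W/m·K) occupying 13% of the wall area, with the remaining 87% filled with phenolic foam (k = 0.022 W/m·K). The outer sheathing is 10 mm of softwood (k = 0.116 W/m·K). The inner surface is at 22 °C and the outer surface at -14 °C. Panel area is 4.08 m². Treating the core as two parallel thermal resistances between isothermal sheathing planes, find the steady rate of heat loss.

Sheathing layers in series; stud and cavity paths in parallel between them.
R_inner = 0.018/(1.69×4.08) = 0.002611 K/W
R_stud  = 0.105/(0.139×0.13×4.08) = 1.424 K/W
R_cav   = 0.105/(0.022×0.87×4.08) = 1.345 K/W
1/R_core = 1/R_stud + 1/R_cav → R_core = 0.6916 K/W
R_outer = 0.01/(0.116×4.08) = 0.02113 K/W
R_total = 0.7154 K/W
Q = ΔT/R_total = 36/0.7154

Q ≈ 50.3 W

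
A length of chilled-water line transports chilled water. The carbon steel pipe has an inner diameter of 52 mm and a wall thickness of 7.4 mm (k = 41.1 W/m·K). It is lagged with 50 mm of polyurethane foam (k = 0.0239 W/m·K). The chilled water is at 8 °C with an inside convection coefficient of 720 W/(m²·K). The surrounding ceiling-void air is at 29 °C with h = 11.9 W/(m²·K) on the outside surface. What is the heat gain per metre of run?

Treating each annulus and film as a series resistance:
R_inner film = 1/(h_i·2πr₁L) = 1/(720×2π×0.026×1) = 0.008502 K/W
R_carbon steel pipe wall = ln(33.4/26)/(2π×41.1×1) = 9.699×10^-4 K/W
R_polyurethane foam = ln(83.4/33.4)/(2π×0.0239×1) = 6.094 K/W
R_outer film = 1/(h_o·2πr_oL) = 1/(11.9×2π×0.0834×1) = 0.1604 K/W
R_total = 6.264 K/W
Q = ΔT/R_total = 21/6.264

q′ ≈ 3.35 W/m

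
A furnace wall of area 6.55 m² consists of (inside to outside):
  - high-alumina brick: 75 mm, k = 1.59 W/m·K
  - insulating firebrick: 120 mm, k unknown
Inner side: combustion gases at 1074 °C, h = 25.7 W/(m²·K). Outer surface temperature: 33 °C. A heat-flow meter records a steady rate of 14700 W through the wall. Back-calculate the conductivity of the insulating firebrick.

Using the resistance-network approach (series):
R_inner film = 1/(h_i·A) = 1/(25.7×6.55) = 0.005941 K/W
R_high-alumina brick = L/(kA) = 0.075/(1.59×6.55) = 0.007201 K/W
Sum of known resistances R_other = 0.01314 K/W
Total R = ΔT/Q = 1041/14700 = 0.07082 K/W
R_insulating firebrick = R_total − R_other = 0.05767 K/W
k = L/(R·A) = 0.12/(0.05767×6.55)

k ≈ 0.318 W/(m·K)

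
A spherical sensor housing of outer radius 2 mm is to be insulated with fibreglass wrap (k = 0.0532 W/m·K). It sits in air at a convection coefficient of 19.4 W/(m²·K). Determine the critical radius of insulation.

For a sphere r_cr = 2k/h = 2×0.0532/19.4
r_cr = 5.48 mm; since the bare radius (2 mm) is below r_cr, adding a thin layer of insulation will *increase* heat loss.

r_cr ≈ 5.48 mm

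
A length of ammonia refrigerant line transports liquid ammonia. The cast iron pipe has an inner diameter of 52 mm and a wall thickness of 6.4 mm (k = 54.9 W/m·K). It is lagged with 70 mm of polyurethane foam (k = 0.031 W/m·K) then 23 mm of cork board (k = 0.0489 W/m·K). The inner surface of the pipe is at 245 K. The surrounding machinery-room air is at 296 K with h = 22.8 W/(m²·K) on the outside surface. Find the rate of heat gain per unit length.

Treating each annulus and film as a series resistance:
R_cast iron pipe wall = ln(32.4/26)/(2π×54.9×1) = 6.38×10^-4 K/W
R_polyurethane foam = ln(102.4/32.4)/(2π×0.031×1) = 5.908 K/W
R_cork board = ln(125.4/102.4)/(2π×0.0489×1) = 0.6595 K/W
R_outer film = 1/(h_o·2πr_oL) = 1/(22.8×2π×0.1254×1) = 0.05567 K/W
R_total = 6.624 K/W
Q = ΔT/R_total = 51/6.624

q′ ≈ 7.7 W/m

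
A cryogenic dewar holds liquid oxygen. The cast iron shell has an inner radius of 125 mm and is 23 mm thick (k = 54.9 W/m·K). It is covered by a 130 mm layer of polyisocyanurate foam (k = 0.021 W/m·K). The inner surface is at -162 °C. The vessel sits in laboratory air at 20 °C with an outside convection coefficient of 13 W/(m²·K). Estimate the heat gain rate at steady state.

Q ≈ 15.1 W

Radial (spherical) resistances in series:
R_cast iron shell = (1/0.125 − 1/0.148)/(4π×54.9) = 0.001802 K/W
R_polyisocyanurate foam = (1/0.148 − 1/0.278)/(4π×0.021) = 11.97 K/W
R_outer film = 1/(h·4πr_o²) = 1/(13×4π×0.278²) = 0.07921 K/W
R_total = 12.05 K/W
Q = ΔT/R_total = 182/12.05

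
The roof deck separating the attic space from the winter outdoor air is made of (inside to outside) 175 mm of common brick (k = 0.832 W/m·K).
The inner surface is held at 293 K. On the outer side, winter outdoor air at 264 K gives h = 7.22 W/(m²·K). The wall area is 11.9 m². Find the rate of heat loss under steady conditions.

Q ≈ 989 W

Treating each layer as a thermal resistance in series:
R_common brick = L/(kA) = 0.175/(0.832×11.9) = 0.01768 K/W
R_outer film = 1/(h_o·A) = 1/(7.22×11.9) = 0.01164 K/W
R_total = 0.02931 K/W
Q = ΔT / R_total = 29 / 0.02931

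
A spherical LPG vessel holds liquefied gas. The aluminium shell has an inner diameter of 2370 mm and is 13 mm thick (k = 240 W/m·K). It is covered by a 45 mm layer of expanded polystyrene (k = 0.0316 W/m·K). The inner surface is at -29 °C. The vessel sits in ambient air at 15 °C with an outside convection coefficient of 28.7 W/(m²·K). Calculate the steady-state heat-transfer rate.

Radial (spherical) resistances in series:
R_aluminium shell = (1/1.185 − 1/1.198)/(4π×240) = 3.036×10^-6 K/W
R_expanded polystyrene = (1/1.198 − 1/1.243)/(4π×0.0316) = 0.0761 K/W
R_outer film = 1/(h·4πr_o²) = 1/(28.7×4π×1.243²) = 0.001795 K/W
R_total = 0.0779 K/W
Q = ΔT/R_total = 44/0.0779

Q ≈ 565 W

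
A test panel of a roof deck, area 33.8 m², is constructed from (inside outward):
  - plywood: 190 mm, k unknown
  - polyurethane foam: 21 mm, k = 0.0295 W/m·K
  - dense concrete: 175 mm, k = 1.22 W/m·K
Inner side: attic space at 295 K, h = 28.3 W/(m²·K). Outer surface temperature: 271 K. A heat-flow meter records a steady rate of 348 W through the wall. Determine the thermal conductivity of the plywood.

Series thermal resistances:
R_inner film = 1/(h_i·A) = 1/(28.3×33.8) = 0.001045 K/W
R_polyurethane foam = L/(kA) = 0.021/(0.0295×33.8) = 0.02106 K/W
R_dense concrete = L/(kA) = 0.175/(1.22×33.8) = 0.004244 K/W
Sum of known resistances R_other = 0.02635 K/W
Total R = ΔT/Q = 24/348 = 0.06897 K/W
R_plywood = R_total − R_other = 0.04262 K/W
k = L/(R·A) = 0.19/(0.04262×33.8)

k ≈ 0.132 W/(m·K)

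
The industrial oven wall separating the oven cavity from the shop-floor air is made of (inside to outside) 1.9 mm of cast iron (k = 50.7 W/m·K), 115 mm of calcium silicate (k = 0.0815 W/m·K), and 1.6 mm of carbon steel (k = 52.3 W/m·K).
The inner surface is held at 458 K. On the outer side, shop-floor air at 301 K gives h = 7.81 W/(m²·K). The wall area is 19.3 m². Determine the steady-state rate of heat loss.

Q ≈ 1970 W

Thermal resistances in series:
R_cast iron = L/(kA) = 0.0019/(50.7×19.3) = 1.942×10^-6 K/W
R_calcium silicate = L/(kA) = 0.115/(0.0815×19.3) = 0.07311 K/W
R_carbon steel = L/(kA) = 0.0016/(52.3×19.3) = 1.585×10^-6 K/W
R_outer film = 1/(h_o·A) = 1/(7.81×19.3) = 0.006634 K/W
R_total = 0.07975 K/W
Q = ΔT / R_total = 157 / 0.07975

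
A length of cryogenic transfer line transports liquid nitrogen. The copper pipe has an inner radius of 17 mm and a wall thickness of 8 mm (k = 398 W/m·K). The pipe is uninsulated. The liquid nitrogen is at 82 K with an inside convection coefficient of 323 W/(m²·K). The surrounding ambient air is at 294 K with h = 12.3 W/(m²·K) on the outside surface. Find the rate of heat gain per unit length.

q′ ≈ 388 W/m

Radial resistances (cylindrical: R_cond = ln(r_o/r_i)/(2πkL), R_conv = 1/(h·2πrL)):
R_inner film = 1/(h_i·2πr₁L) = 1/(323×2π×0.017×1) = 0.02898 K/W
R_copper pipe wall = ln(25/17)/(2π×398×1) = 1.542×10^-4 K/W
R_outer film = 1/(h_o·2πr_oL) = 1/(12.3×2π×0.025×1) = 0.5176 K/W
R_total = 0.5467 K/W
Q = ΔT/R_total = 212/0.5467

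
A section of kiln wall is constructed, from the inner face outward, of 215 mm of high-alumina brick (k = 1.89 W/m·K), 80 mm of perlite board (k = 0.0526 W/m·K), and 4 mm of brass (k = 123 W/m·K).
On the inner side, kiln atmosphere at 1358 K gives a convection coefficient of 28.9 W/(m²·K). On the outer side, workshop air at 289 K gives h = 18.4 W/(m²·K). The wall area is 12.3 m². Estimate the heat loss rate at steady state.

Thermal resistances in series:
R_inner film = 1/(h_i·A) = 1/(28.9×12.3) = 0.002813 K/W
R_high-alumina brick = L/(kA) = 0.215/(1.89×12.3) = 0.009249 K/W
R_perlite board = L/(kA) = 0.08/(0.0526×12.3) = 0.1237 K/W
R_brass = L/(kA) = 0.004/(123×12.3) = 2.644×10^-6 K/W
R_outer film = 1/(h_o·A) = 1/(18.4×12.3) = 0.004419 K/W
R_total = 0.1401 K/W
Q = ΔT / R_total = 1069 / 0.1401

Q ≈ 7630 W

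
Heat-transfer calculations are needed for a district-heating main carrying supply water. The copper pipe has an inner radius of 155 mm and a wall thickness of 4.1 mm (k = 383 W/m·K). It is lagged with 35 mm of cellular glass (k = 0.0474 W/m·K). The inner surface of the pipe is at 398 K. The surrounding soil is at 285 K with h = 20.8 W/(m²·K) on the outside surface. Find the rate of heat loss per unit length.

Treating each annulus and film as a series resistance:
R_copper pipe wall = ln(159.1/155)/(2π×383×1) = 1.085×10^-5 K/W
R_cellular glass = ln(194.1/159.1)/(2π×0.0474×1) = 0.6676 K/W
R_outer film = 1/(h_o·2πr_oL) = 1/(20.8×2π×0.1941×1) = 0.03942 K/W
R_total = 0.7071 K/W
Q = ΔT/R_total = 113/0.7071

q′ ≈ 160 W/m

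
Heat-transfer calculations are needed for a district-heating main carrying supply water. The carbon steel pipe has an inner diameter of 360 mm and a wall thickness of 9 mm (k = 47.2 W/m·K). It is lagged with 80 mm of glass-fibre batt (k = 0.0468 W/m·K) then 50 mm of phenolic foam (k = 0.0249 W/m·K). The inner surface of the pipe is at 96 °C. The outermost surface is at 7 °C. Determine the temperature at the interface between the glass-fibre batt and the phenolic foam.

T ≈ 49.3 °C

For a radial system each layer contributes R = ln(r_out/r_in)/(2πkL); films add R = 1/(hA).
R_carbon steel pipe wall = ln(189/180)/(2π×47.2×1) = 1.645×10^-4 K/W
R_glass-fibre batt = ln(269/189)/(2π×0.0468×1) = 1.2 K/W
R_phenolic foam = ln(319/269)/(2π×0.0249×1) = 1.09 K/W
R_total = 2.29 K/W
Q = ΔT/R_total = 89/2.29
Q = 38.9 W/m
T_interface = T_inner − Q·ΣR(inner→interface) = 96 − 38.9×1.201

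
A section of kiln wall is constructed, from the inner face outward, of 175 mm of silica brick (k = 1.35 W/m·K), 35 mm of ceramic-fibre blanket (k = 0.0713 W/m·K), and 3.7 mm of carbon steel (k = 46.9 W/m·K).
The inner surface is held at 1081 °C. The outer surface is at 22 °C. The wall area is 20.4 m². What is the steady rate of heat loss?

Treating each layer as a thermal resistance in series:
R_silica brick = L/(kA) = 0.175/(1.35×20.4) = 0.006354 K/W
R_ceramic-fibre blanket = L/(kA) = 0.035/(0.0713×20.4) = 0.02406 K/W
R_carbon steel = L/(kA) = 0.0037/(46.9×20.4) = 3.867×10^-6 K/W
R_total = 0.03042 K/W
Q = ΔT / R_total = 1059 / 0.03042

Q ≈ 34800 W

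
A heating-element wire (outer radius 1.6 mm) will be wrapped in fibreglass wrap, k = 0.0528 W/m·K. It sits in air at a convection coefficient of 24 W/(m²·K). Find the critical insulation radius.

r_cr ≈ 2.2 mm

For a cylinder r_cr = k/h = 0.0528/24
r_cr = 2.2 mm; since the bare radius (1.6 mm) is below r_cr, adding a thin layer of insulation will *increase* heat loss.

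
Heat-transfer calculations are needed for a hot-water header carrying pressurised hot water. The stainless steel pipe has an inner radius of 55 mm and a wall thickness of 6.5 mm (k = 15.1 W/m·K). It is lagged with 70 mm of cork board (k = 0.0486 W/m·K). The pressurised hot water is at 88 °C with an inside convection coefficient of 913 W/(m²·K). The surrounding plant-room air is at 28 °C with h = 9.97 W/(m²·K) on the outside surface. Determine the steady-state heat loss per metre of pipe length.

Cylindrical conduction, so R = ln(r₂/r₁)/(2πkL) per layer, in series:
R_inner film = 1/(h_i·2πr₁L) = 1/(913×2π×0.055×1) = 0.003169 K/W
R_stainless steel pipe wall = ln(61.5/55)/(2π×15.1×1) = 0.001177 K/W
R_cork board = ln(131.5/61.5)/(2π×0.0486×1) = 2.489 K/W
R_outer film = 1/(h_o·2πr_oL) = 1/(9.97×2π×0.1315×1) = 0.1214 K/W
R_total = 2.614 K/W
Q = ΔT/R_total = 60/2.614

q′ ≈ 22.9 W/m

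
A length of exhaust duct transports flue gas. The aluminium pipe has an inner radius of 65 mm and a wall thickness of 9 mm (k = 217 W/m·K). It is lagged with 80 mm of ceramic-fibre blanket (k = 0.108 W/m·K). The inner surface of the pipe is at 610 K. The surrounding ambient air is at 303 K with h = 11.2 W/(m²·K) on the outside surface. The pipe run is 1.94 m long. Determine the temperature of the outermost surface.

T ≈ 327 K

Radial resistances (cylindrical: R_cond = ln(r_o/r_i)/(2πkL), R_conv = 1/(h·2πrL)):
R_aluminium pipe wall = ln(74/65)/(2π×217×1.94) = 4.903×10^-5 K/W
R_ceramic-fibre blanket = ln(154/74)/(2π×0.108×1.94) = 0.5567 K/W
R_outer film = 1/(h_o·2πr_oL) = 1/(11.2×2π×0.154×1.94) = 0.04756 K/W
R_total = 0.6043 K/W
Q = ΔT/R_total = 307/0.6043
Q = 508 W
T_interface = T_inner − Q·ΣR(inner→interface) = 610 − 508×0.5568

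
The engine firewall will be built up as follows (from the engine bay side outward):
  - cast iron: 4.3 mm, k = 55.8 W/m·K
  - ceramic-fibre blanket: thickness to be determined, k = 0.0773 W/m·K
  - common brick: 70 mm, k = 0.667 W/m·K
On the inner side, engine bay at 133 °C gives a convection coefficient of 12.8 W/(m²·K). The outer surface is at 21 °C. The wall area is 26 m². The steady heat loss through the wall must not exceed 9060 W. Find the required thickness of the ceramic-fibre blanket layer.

L ≈ 10.7 mm

Thermal resistances in series:
R_inner film = 1/(h_i·A) = 1/(12.8×26) = 0.003005 K/W
R_cast iron = L/(kA) = 0.0043/(55.8×26) = 2.964×10^-6 K/W
R_common brick = L/(kA) = 0.07/(0.667×26) = 0.004036 K/W
Sum of the known resistances R_other = 0.007044 K/W
Required total resistance R_tot = ΔT/Q_allow = 112/9060 = 0.01236 K/W
R_ceramic-fibre blanket = R_tot − R_other = 0.005318 K/W
L = R·k·A = 0.005318×0.0773×26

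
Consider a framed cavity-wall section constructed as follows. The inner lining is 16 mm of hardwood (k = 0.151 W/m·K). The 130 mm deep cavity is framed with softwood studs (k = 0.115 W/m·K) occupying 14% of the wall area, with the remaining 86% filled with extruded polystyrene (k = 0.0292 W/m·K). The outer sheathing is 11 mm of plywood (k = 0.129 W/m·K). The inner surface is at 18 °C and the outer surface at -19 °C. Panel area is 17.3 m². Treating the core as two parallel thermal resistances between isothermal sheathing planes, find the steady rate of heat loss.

Sheathing layers in series; stud and cavity paths in parallel between them.
R_inner = 0.016/(0.151×17.3) = 0.006125 K/W
R_stud  = 0.13/(0.115×0.14×17.3) = 0.4667 K/W
R_cav   = 0.13/(0.0292×0.86×17.3) = 0.2992 K/W
1/R_core = 1/R_stud + 1/R_cav → R_core = 0.1823 K/W
R_outer = 0.011/(0.129×17.3) = 0.004929 K/W
R_total = 0.1934 K/W
Q = ΔT/R_total = 37/0.1934

Q ≈ 191 W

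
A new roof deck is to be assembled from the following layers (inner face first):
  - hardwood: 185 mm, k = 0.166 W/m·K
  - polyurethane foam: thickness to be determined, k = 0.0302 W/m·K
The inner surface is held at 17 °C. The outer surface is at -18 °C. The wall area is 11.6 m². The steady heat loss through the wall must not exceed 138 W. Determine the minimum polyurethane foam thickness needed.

L ≈ 55.2 mm

Model the wall as resistances in series:
R_hardwood = L/(kA) = 0.185/(0.166×11.6) = 0.09607 K/W
Sum of the known resistances R_other = 0.09607 K/W
Required total resistance R_tot = ΔT/Q_allow = 35/138 = 0.2536 K/W
R_polyurethane foam = R_tot − R_other = 0.1575 K/W
L = R·k·A = 0.1575×0.0302×11.6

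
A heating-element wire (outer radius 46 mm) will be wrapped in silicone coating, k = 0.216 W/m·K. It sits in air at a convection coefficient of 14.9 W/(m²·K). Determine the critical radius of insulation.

r_cr ≈ 14.5 mm

For a cylinder r_cr = k/h = 0.216/14.9
r_cr = 14.5 mm; since the bare radius (46 mm) is above r_cr, any added insulation will reduce heat loss.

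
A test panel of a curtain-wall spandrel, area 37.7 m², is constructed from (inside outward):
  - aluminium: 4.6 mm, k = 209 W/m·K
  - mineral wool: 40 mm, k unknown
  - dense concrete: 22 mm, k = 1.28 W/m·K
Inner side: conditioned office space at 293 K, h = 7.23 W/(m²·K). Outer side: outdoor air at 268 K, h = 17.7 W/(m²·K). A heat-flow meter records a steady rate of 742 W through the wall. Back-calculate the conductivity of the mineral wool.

Thermal resistances in series:
R_inner film = 1/(h_i·A) = 1/(7.23×37.7) = 0.003669 K/W
R_aluminium = L/(kA) = 0.0046/(209×37.7) = 5.838×10^-7 K/W
R_dense concrete = L/(kA) = 0.022/(1.28×37.7) = 4.559×10^-4 K/W
R_outer film = 1/(h_o·A) = 1/(17.7×37.7) = 0.001499 K/W
Sum of known resistances R_other = 0.005624 K/W
Total R = ΔT/Q = 25/742 = 0.03369 K/W
R_mineral wool = R_total − R_other = 0.02807 K/W
k = L/(R·A) = 0.04/(0.02807×37.7)

k ≈ 0.0378 W/(m·K)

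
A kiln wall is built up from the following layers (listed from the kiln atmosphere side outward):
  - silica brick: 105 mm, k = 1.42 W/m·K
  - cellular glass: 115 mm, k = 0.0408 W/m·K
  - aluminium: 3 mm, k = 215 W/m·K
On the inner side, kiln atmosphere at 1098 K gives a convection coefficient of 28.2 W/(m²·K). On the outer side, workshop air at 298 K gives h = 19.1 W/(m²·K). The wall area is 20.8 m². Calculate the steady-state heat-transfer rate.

Treating each layer as a thermal resistance in series:
R_inner film = 1/(h_i·A) = 1/(28.2×20.8) = 0.001705 K/W
R_silica brick = L/(kA) = 0.105/(1.42×20.8) = 0.003555 K/W
R_cellular glass = L/(kA) = 0.115/(0.0408×20.8) = 0.1355 K/W
R_aluminium = L/(kA) = 0.003/(215×20.8) = 6.708×10^-7 K/W
R_outer film = 1/(h_o·A) = 1/(19.1×20.8) = 0.002517 K/W
R_total = 0.1433 K/W
Q = ΔT / R_total = 800 / 0.1433

Q ≈ 5580 W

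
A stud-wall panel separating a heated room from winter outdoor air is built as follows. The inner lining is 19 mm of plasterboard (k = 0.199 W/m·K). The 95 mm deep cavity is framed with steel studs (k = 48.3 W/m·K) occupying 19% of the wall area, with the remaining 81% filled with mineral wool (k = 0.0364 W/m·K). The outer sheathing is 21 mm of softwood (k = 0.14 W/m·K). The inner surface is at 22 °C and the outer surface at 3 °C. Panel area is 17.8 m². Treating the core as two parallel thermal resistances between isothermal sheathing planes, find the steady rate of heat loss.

Sheathing layers in series; stud and cavity paths in parallel between them.
R_inner = 0.019/(0.199×17.8) = 0.005364 K/W
R_stud  = 0.095/(48.3×0.19×17.8) = 5.816×10^-4 K/W
R_cav   = 0.095/(0.0364×0.81×17.8) = 0.181 K/W
1/R_core = 1/R_stud + 1/R_cav → R_core = 5.797×10^-4 K/W
R_outer = 0.021/(0.14×17.8) = 0.008427 K/W
R_total = 0.01437 K/W
Q = ΔT/R_total = 19/0.01437

Q ≈ 1320 W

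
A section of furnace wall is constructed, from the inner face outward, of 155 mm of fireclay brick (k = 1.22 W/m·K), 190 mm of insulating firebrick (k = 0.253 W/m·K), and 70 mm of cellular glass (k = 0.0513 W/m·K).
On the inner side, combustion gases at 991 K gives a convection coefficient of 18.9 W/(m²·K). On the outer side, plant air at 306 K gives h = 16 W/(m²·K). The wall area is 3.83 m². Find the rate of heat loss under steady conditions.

Series thermal resistances:
R_inner film = 1/(h_i·A) = 1/(18.9×3.83) = 0.01381 K/W
R_fireclay brick = L/(kA) = 0.155/(1.22×3.83) = 0.03317 K/W
R_insulating firebrick = L/(kA) = 0.19/(0.253×3.83) = 0.1961 K/W
R_cellular glass = L/(kA) = 0.07/(0.0513×3.83) = 0.3563 K/W
R_outer film = 1/(h_o·A) = 1/(16×3.83) = 0.01632 K/W
R_total = 0.6157 K/W
Q = ΔT / R_total = 685 / 0.6157

Q ≈ 1110 W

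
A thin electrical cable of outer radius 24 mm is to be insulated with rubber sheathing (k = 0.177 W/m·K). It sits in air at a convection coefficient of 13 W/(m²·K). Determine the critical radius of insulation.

For a cylinder r_cr = k/h = 0.177/13
r_cr = 13.6 mm; since the bare radius (24 mm) is above r_cr, any added insulation will reduce heat loss.

r_cr ≈ 13.6 mm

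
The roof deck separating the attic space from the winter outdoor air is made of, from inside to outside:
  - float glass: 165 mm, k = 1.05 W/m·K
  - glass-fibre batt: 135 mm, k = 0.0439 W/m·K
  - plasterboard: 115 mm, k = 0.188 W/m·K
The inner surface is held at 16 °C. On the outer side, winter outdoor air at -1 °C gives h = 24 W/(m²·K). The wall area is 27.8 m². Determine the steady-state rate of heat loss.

Treating each layer as a thermal resistance in series:
R_float glass = L/(kA) = 0.165/(1.05×27.8) = 0.005653 K/W
R_glass-fibre batt = L/(kA) = 0.135/(0.0439×27.8) = 0.1106 K/W
R_plasterboard = L/(kA) = 0.115/(0.188×27.8) = 0.022 K/W
R_outer film = 1/(h_o·A) = 1/(24×27.8) = 0.001499 K/W
R_total = 0.1398 K/W
Q = ΔT / R_total = 17 / 0.1398

Q ≈ 122 W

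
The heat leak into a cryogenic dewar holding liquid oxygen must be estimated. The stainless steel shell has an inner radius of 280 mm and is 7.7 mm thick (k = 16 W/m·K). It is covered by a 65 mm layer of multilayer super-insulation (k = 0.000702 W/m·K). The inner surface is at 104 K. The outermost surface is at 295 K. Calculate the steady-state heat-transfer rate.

Q ≈ 2.63 W

Radial (spherical) resistances in series:
R_stainless steel shell = (1/0.28 − 1/0.2877)/(4π×16) = 4.754×10^-4 K/W
R_multilayer super-insulation = (1/0.2877 − 1/0.3527)/(4π×0.000702) = 72.61 K/W
R_total = 72.61 K/W
Q = ΔT/R_total = 191/72.61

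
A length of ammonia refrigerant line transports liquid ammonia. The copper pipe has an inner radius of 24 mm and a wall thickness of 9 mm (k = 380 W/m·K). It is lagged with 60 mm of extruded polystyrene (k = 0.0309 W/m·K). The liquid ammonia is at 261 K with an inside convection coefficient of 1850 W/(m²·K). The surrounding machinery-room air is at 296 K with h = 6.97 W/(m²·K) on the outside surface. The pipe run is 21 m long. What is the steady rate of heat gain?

Q ≈ 132 W

For a radial system each layer contributes R = ln(r_out/r_in)/(2πkL); films add R = 1/(hA).
R_inner film = 1/(h_i·2πr₁L) = 1/(1850×2π×0.024×21) = 1.707×10^-4 K/W
R_copper pipe wall = ln(33/24)/(2π×380×21) = 6.351×10^-6 K/W
R_extruded polystyrene = ln(93/33)/(2π×0.0309×21) = 0.2541 K/W
R_outer film = 1/(h_o·2πr_oL) = 1/(6.97×2π×0.093×21) = 0.01169 K/W
R_total = 0.266 K/W
Q = ΔT/R_total = 35/0.266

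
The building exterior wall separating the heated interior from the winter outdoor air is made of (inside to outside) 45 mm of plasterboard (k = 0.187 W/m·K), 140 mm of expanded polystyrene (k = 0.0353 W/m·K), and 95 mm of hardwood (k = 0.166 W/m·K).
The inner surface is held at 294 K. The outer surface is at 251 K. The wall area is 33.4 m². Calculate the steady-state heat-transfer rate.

Q ≈ 301 W

Thermal resistances in series:
R_plasterboard = L/(kA) = 0.045/(0.187×33.4) = 0.007205 K/W
R_expanded polystyrene = L/(kA) = 0.14/(0.0353×33.4) = 0.1187 K/W
R_hardwood = L/(kA) = 0.095/(0.166×33.4) = 0.01713 K/W
R_total = 0.1431 K/W
Q = ΔT / R_total = 43 / 0.1431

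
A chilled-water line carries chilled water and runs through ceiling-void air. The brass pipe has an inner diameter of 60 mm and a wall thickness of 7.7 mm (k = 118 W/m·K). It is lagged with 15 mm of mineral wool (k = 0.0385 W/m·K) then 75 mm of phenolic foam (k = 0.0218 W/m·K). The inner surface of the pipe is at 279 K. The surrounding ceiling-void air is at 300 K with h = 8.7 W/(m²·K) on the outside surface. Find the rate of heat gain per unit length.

q′ ≈ 2.63 W/m

Treating each annulus and film as a series resistance:
R_brass pipe wall = ln(37.7/30)/(2π×118×1) = 3.081×10^-4 K/W
R_mineral wool = ln(52.7/37.7)/(2π×0.0385×1) = 1.385 K/W
R_phenolic foam = ln(127.7/52.7)/(2π×0.0218×1) = 6.462 K/W
R_outer film = 1/(h_o·2πr_oL) = 1/(8.7×2π×0.1277×1) = 0.1433 K/W
R_total = 7.99 K/W
Q = ΔT/R_total = 21/7.99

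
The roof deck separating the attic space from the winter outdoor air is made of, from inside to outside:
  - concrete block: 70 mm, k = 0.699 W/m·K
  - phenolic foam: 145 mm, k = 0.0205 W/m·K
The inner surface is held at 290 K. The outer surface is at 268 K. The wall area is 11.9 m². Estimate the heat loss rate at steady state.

Q ≈ 36.5 W

Treating each layer as a thermal resistance in series:
R_concrete block = L/(kA) = 0.07/(0.699×11.9) = 0.008415 K/W
R_phenolic foam = L/(kA) = 0.145/(0.0205×11.9) = 0.5944 K/W
R_total = 0.6028 K/W
Q = ΔT / R_total = 22 / 0.6028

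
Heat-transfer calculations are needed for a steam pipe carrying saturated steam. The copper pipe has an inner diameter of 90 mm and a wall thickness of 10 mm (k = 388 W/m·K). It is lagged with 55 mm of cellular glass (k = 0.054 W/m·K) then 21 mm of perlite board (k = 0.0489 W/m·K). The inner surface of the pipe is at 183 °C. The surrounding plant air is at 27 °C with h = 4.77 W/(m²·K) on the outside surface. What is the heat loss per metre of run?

q′ ≈ 54.4 W/m

Cylindrical conduction, so R = ln(r₂/r₁)/(2πkL) per layer, in series:
R_copper pipe wall = ln(55/45)/(2π×388×1) = 8.231×10^-5 K/W
R_cellular glass = ln(110/55)/(2π×0.054×1) = 2.043 K/W
R_perlite board = ln(131/110)/(2π×0.0489×1) = 0.5687 K/W
R_outer film = 1/(h_o·2πr_oL) = 1/(4.77×2π×0.131×1) = 0.2547 K/W
R_total = 2.866 K/W
Q = ΔT/R_total = 156/2.866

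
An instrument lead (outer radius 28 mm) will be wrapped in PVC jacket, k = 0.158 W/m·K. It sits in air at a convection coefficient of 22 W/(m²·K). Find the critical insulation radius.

For a cylinder r_cr = k/h = 0.158/22
r_cr = 7.18 mm; since the bare radius (28 mm) is above r_cr, any added insulation will reduce heat loss.

r_cr ≈ 7.18 mm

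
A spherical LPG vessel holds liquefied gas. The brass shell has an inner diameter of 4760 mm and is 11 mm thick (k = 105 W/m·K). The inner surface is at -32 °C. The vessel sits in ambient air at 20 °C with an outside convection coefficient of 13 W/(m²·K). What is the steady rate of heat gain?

Q ≈ 48500 W

Each spherical layer contributes R = (1/r_i − 1/r_o)/(4πk):
R_brass shell = (1/2.38 − 1/2.391)/(4π×105) = 1.465×10^-6 K/W
R_outer film = 1/(h·4πr_o²) = 1/(13×4π×2.391²) = 0.001071 K/W
R_total = 0.001072 K/W
Q = ΔT/R_total = 52/0.001072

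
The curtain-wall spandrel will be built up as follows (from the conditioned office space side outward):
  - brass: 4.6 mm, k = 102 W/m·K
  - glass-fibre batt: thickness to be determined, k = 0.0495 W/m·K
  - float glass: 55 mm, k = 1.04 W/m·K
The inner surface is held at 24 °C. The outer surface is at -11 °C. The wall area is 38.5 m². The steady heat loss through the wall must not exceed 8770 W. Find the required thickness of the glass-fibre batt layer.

Using the resistance-network approach (series):
R_brass = L/(kA) = 0.0046/(102×38.5) = 1.171×10^-6 K/W
R_float glass = L/(kA) = 0.055/(1.04×38.5) = 0.001374 K/W
Sum of the known resistances R_other = 0.001375 K/W
Required total resistance R_tot = ΔT/Q_allow = 35/8770 = 0.003991 K/W
R_glass-fibre batt = R_tot − R_other = 0.002616 K/W
L = R·k·A = 0.002616×0.0495×38.5

L ≈ 4.99 mm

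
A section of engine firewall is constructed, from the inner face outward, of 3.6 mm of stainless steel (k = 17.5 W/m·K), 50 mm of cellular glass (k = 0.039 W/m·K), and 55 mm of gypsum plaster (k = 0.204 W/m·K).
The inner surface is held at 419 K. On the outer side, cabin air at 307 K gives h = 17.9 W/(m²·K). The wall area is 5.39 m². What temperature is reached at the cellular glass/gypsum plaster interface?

Series thermal resistances:
R_stainless steel = L/(kA) = 0.0036/(17.5×5.39) = 3.817×10^-5 K/W
R_cellular glass = L/(kA) = 0.05/(0.039×5.39) = 0.2379 K/W
R_gypsum plaster = L/(kA) = 0.055/(0.204×5.39) = 0.05002 K/W
R_outer film = 1/(h_o·A) = 1/(17.9×5.39) = 0.01036 K/W
R_total = 0.2983 K/W;  Q = ΔT/R_total = 112/0.2983 = 375.5 W
T_interface = T_inner − Q·ΣR(inner→interface) = 419 − 375×0.2379

T ≈ 330 K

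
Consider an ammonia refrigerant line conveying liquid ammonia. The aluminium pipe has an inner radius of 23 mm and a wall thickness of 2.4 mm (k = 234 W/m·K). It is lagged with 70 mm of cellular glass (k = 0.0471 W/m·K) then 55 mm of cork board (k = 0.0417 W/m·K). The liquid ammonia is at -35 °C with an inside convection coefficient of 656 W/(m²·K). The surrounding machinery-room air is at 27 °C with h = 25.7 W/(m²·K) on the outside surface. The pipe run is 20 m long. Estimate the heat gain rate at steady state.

Treating each annulus and film as a series resistance:
R_inner film = 1/(h_i·2πr₁L) = 1/(656×2π×0.023×20) = 5.274×10^-4 K/W
R_aluminium pipe wall = ln(25.4/23)/(2π×234×20) = 3.375×10^-6 K/W
R_cellular glass = ln(95.4/25.4)/(2π×0.0471×20) = 0.2236 K/W
R_cork board = ln(150.4/95.4)/(2π×0.0417×20) = 0.08687 K/W
R_outer film = 1/(h_o·2πr_oL) = 1/(25.7×2π×0.1504×20) = 0.002059 K/W
R_total = 0.313 K/W
Q = ΔT/R_total = 62/0.313

Q ≈ 198 W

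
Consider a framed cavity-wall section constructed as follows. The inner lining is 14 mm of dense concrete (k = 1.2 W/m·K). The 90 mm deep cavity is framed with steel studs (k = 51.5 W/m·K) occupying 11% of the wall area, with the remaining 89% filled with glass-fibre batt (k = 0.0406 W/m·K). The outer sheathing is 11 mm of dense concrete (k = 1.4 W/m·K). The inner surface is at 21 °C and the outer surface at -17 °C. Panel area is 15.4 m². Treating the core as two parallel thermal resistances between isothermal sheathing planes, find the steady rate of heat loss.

Q ≈ 16600 W

Sheathing layers in series; stud and cavity paths in parallel between them.
R_inner = 0.014/(1.2×15.4) = 7.576×10^-4 K/W
R_stud  = 0.09/(51.5×0.11×15.4) = 0.001032 K/W
R_cav   = 0.09/(0.0406×0.89×15.4) = 0.1617 K/W
1/R_core = 1/R_stud + 1/R_cav → R_core = 0.001025 K/W
R_outer = 0.011/(1.4×15.4) = 5.102×10^-4 K/W
R_total = 0.002293 K/W
Q = ΔT/R_total = 38/0.002293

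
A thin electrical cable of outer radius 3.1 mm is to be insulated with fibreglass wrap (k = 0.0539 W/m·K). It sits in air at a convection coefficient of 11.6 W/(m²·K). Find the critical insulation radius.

r_cr ≈ 4.65 mm

For a cylinder r_cr = k/h = 0.0539/11.6
r_cr = 4.65 mm; since the bare radius (3.1 mm) is below r_cr, adding a thin layer of insulation will *increase* heat loss.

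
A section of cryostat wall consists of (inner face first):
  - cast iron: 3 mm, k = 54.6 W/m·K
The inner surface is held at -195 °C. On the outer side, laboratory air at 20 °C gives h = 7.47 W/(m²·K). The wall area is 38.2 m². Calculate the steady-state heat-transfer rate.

Q ≈ 61300 W

Treating each layer as a thermal resistance in series:
R_cast iron = L/(kA) = 0.003/(54.6×38.2) = 1.438×10^-6 K/W
R_outer film = 1/(h_o·A) = 1/(7.47×38.2) = 0.003504 K/W
R_total = 0.003506 K/W
Q = ΔT / R_total = 215 / 0.003506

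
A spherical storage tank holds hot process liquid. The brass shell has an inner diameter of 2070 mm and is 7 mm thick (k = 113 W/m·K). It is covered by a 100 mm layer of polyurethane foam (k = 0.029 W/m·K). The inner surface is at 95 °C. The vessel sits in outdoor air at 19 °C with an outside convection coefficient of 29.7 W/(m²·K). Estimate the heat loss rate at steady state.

Q ≈ 327 W

For a spherical shell R = (1/r₁ − 1/r₂)/(4πk); film R = 1/(h·4πr²). In series:
R_brass shell = (1/1.035 − 1/1.042)/(4π×113) = 4.571×10^-6 K/W
R_polyurethane foam = (1/1.042 − 1/1.142)/(4π×0.029) = 0.2306 K/W
R_outer film = 1/(h·4πr_o²) = 1/(29.7×4π×1.142²) = 0.002054 K/W
R_total = 0.2327 K/W
Q = ΔT/R_total = 76/0.2327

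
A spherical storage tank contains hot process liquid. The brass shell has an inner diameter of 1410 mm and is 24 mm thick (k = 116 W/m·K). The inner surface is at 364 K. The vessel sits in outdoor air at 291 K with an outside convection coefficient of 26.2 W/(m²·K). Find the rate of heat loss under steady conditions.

For a spherical shell R = (1/r₁ − 1/r₂)/(4πk); film R = 1/(h·4πr²). In series:
R_brass shell = (1/0.705 − 1/0.729)/(4π×116) = 3.204×10^-5 K/W
R_outer film = 1/(h·4πr_o²) = 1/(26.2×4π×0.729²) = 0.005715 K/W
R_total = 0.005747 K/W
Q = ΔT/R_total = 73/0.005747

Q ≈ 12700 W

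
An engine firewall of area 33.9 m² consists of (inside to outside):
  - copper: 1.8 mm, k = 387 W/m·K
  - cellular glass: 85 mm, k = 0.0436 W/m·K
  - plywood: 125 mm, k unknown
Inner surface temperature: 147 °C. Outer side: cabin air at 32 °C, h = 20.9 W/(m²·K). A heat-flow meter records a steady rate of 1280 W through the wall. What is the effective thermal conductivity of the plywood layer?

Using the resistance-network approach (series):
R_copper = L/(kA) = 0.0018/(387×33.9) = 1.372×10^-7 K/W
R_cellular glass = L/(kA) = 0.085/(0.0436×33.9) = 0.05751 K/W
R_outer film = 1/(h_o·A) = 1/(20.9×33.9) = 0.001411 K/W
Sum of known resistances R_other = 0.05892 K/W
Total R = ΔT/Q = 115/1280 = 0.08984 K/W
R_plywood = R_total − R_other = 0.03092 K/W
k = L/(R·A) = 0.125/(0.03092×33.9)

k ≈ 0.119 W/(m·K)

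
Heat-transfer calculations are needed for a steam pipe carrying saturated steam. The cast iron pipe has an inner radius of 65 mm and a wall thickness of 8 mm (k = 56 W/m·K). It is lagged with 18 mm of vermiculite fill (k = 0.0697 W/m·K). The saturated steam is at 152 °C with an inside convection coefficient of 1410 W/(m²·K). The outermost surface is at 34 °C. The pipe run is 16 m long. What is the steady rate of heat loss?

Radial resistances (cylindrical: R_cond = ln(r_o/r_i)/(2πkL), R_conv = 1/(h·2πrL)):
R_inner film = 1/(h_i·2πr₁L) = 1/(1410×2π×0.065×16) = 1.085×10^-4 K/W
R_cast iron pipe wall = ln(73/65)/(2π×56×16) = 2.062×10^-5 K/W
R_vermiculite fill = ln(91/73)/(2π×0.0697×16) = 0.03145 K/W
R_total = 0.03158 K/W
Q = ΔT/R_total = 118/0.03158

Q ≈ 3740 W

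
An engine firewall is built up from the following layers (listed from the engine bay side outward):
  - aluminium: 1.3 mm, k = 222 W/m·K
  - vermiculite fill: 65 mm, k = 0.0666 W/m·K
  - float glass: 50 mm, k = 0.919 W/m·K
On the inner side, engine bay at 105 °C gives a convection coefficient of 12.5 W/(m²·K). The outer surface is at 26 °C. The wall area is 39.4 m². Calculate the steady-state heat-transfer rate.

Q ≈ 2800 W

Model the wall as resistances in series:
R_inner film = 1/(h_i·A) = 1/(12.5×39.4) = 0.00203 K/W
R_aluminium = L/(kA) = 0.0013/(222×39.4) = 1.486×10^-7 K/W
R_vermiculite fill = L/(kA) = 0.065/(0.0666×39.4) = 0.02477 K/W
R_float glass = L/(kA) = 0.05/(0.919×39.4) = 0.001381 K/W
R_total = 0.02818 K/W
Q = ΔT / R_total = 79 / 0.02818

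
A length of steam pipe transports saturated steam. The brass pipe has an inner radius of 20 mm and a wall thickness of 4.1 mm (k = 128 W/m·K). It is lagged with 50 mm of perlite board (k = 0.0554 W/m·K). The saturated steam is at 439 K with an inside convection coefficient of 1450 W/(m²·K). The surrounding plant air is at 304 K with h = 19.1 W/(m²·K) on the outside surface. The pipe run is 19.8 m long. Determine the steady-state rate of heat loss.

Cylindrical conduction, so R = ln(r₂/r₁)/(2πkL) per layer, in series:
R_inner film = 1/(h_i·2πr₁L) = 1/(1450×2π×0.02×19.8) = 2.772×10^-4 K/W
R_brass pipe wall = ln(24.1/20)/(2π×128×19.8) = 1.171×10^-5 K/W
R_perlite board = ln(74.1/24.1)/(2π×0.0554×19.8) = 0.163 K/W
R_outer film = 1/(h_o·2πr_oL) = 1/(19.1×2π×0.0741×19.8) = 0.005679 K/W
R_total = 0.1689 K/W
Q = ΔT/R_total = 135/0.1689

Q ≈ 799 W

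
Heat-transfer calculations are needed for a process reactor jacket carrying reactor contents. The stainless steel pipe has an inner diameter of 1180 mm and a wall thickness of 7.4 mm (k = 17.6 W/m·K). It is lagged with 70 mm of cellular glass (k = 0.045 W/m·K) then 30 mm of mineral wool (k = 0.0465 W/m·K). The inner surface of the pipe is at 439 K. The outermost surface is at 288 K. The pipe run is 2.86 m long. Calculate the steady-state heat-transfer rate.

Q ≈ 796 W

For a radial system each layer contributes R = ln(r_out/r_in)/(2πkL); films add R = 1/(hA).
R_stainless steel pipe wall = ln(597.4/590)/(2π×17.6×2.86) = 3.941×10^-5 K/W
R_cellular glass = ln(667.4/597.4)/(2π×0.045×2.86) = 0.137 K/W
R_mineral wool = ln(697.4/667.4)/(2π×0.0465×2.86) = 0.05262 K/W
R_total = 0.1897 K/W
Q = ΔT/R_total = 151/0.1897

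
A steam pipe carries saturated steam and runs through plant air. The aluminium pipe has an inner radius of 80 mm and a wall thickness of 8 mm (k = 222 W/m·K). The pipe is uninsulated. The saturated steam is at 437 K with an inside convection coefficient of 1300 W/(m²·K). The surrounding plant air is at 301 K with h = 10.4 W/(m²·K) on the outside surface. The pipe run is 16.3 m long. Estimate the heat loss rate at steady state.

Q ≈ 12600 W

For a radial system each layer contributes R = ln(r_out/r_in)/(2πkL); films add R = 1/(hA).
R_inner film = 1/(h_i·2πr₁L) = 1/(1300×2π×0.08×16.3) = 9.389×10^-5 K/W
R_aluminium pipe wall = ln(88/80)/(2π×222×16.3) = 4.192×10^-6 K/W
R_outer film = 1/(h_o·2πr_oL) = 1/(10.4×2π×0.088×16.3) = 0.01067 K/W
R_total = 0.01077 K/W
Q = ΔT/R_total = 136/0.01077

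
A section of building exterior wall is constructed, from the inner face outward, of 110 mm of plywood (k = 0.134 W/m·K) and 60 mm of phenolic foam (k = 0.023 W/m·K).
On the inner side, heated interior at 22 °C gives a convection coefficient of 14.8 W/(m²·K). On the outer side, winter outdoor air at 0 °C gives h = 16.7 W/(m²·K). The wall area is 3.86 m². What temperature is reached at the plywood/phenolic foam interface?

T ≈ 16.5 °C

Model the wall as resistances in series:
R_inner film = 1/(h_i·A) = 1/(14.8×3.86) = 0.0175 K/W
R_plywood = L/(kA) = 0.11/(0.134×3.86) = 0.2127 K/W
R_phenolic foam = L/(kA) = 0.06/(0.023×3.86) = 0.6758 K/W
R_outer film = 1/(h_o·A) = 1/(16.7×3.86) = 0.01551 K/W
R_total = 0.9215 K/W;  Q = ΔT/R_total = 22/0.9215 = 23.87 W
T_interface = T_inner − Q·ΣR(inner→interface) = 22 − 23.9×0.2302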